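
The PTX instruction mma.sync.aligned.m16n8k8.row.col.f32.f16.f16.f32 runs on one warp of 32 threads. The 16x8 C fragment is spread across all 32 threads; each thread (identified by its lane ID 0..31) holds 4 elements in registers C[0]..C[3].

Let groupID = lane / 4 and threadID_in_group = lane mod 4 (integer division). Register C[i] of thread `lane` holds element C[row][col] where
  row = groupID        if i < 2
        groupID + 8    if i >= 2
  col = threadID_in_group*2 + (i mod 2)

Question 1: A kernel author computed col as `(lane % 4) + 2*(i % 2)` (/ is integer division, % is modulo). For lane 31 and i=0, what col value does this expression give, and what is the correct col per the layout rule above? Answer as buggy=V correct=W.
`(lane % 4) + 2*(i % 2)`[31,0]⇒3
31: gr=7,th=3
[0] (7+0,3*2+0) = (7,6)
col: 3 vs 6

buggy=3 correct=6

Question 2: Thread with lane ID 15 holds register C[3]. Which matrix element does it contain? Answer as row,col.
11,7

lane 15: gr=3 (15/4), th=3 (15%4)
i=3: r=3+8=11, c=3*2+1=7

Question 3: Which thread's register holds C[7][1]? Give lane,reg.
r:7=>grp=7,rB=0  c:1=>tig=0,lo=1
L=7*4+0=28  i=0*2+1=1

28,1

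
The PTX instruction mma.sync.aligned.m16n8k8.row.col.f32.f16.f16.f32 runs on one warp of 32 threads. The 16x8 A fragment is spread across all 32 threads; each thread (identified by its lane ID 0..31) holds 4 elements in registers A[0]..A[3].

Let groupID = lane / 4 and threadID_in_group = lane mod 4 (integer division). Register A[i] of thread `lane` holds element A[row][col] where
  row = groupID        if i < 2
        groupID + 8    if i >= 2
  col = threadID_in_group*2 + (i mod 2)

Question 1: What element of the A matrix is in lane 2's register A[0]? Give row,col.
lane 2: grp=0 (2/4), tig=2 (2%4)
i=0: r=0+0=0, c=2*2+0=4

0,4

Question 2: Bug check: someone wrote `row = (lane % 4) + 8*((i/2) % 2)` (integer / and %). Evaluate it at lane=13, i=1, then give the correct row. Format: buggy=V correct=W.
buggy=1 correct=3

`(lane % 4) + 8*((i/2) % 2)`[13,1]->1
L=13->g=13>>2=3, t=13&3=1
[1]->row 3+0=3  col 1·2+1=3
row: 1 vs 3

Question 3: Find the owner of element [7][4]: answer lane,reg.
30,0

r=7⇒gr=7,Rb=0  c=4⇒th=2,odd=0
L=7*4+2=30  i=0*2+0=0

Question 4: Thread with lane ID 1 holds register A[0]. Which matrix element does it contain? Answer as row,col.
0,2

lane 1: gid=0 (1/4), tid=1 (1%4)
i=0: r=0+0=0, c=1*2+0=2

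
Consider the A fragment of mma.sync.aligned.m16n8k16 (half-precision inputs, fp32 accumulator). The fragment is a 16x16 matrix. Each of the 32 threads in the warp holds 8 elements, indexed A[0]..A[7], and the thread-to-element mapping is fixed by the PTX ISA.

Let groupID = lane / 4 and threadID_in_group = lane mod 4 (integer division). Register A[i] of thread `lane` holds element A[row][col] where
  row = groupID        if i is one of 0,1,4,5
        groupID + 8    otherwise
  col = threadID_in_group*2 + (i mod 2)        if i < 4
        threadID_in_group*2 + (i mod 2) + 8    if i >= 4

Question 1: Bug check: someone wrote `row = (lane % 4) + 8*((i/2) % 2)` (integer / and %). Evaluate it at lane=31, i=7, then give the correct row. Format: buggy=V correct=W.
`(lane % 4) + 8*((i/2) % 2)`[31,7]⇒11
lane 31⇒31/4=7, 31 mod 4=3
i=7  r:7+8⇒15  c:2·3+1+8⇒15
row: 11 vs 15

buggy=11 correct=15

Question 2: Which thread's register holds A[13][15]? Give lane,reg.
r:13=>grp=5,rB=1  c:15=>cB=1,tig=3,lo=1
L=5*4+3=23  i=1*4+1*2+1=7

23,7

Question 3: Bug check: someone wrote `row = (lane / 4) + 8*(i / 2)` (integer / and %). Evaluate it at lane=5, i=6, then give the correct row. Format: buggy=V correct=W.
buggy=25 correct=9

`(lane / 4) + 8*(i / 2)`[5,6]→25
lane 5: G=1 (5/4), T=1 (5%4)
i=6: r=1+8=9, c=1*2+0+8=10
row: 25 vs 9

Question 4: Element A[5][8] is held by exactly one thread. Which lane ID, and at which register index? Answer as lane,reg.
r=5⇒gr=5,Rb=0  c=8⇒Cb=1,th=0,odd=0
L=5*4+0=20  i=1*4+0*2+0=4

20,4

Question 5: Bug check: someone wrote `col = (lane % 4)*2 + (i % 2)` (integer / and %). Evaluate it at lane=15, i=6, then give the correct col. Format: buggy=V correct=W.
buggy=6 correct=14

`(lane % 4)*2 + (i % 2)`[15,6]→6
lane 15→15/4=3, 15 mod 4=3
i=6  r:3+8→11  c:2·3+0+8→14
col: 6 vs 14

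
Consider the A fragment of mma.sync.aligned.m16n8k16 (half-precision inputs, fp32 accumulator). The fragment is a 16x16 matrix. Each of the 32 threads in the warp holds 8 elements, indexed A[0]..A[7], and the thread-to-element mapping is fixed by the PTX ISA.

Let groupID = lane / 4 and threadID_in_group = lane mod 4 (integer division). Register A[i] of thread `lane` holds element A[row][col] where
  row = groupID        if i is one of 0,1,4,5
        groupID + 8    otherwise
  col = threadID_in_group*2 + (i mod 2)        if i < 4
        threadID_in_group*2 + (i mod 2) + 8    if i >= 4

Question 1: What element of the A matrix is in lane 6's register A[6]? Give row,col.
L=6=>grp=6>>2=1, tig=6&3=2
[6]=>row 1+8=9  col 2·2+0+8=12

9,12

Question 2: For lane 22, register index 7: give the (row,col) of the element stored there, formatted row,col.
13,13

22: gr=5,th=2
[7] (5+8,2*2+1+8) = (13,13)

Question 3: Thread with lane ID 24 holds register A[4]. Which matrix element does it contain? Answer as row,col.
L=24→G=24>>2=6, T=24&3=0
[4]→row 6+0=6  col 0·2+0+8=8

6,8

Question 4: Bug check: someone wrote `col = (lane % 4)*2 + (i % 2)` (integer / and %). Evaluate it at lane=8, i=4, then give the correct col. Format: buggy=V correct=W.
`(lane % 4)*2 + (i % 2)`[8,4]->0
8: g=2,t=0
[4] (2+0,0*2+0+8) = (2,8)
col: 0 vs 8

buggy=0 correct=8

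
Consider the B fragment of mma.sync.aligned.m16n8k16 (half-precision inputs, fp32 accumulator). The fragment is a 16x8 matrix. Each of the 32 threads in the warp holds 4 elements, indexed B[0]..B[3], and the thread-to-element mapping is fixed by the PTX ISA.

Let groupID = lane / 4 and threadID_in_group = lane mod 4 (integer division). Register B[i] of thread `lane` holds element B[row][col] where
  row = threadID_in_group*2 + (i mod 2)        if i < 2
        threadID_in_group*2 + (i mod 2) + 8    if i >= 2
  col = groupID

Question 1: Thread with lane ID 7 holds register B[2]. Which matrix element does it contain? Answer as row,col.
14,1

lane 7: gr=1 (7/4), th=3 (7%4)
i=2: r=3*2+0+8=14, c=gr=1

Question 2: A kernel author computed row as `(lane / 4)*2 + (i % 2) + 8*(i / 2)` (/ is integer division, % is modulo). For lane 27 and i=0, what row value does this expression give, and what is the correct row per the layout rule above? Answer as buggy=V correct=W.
buggy=12 correct=6

`(lane / 4)*2 + (i % 2) + 8*(i / 2)`[27,0]→12
L=27→G=27>>2=6, T=27&3=3
[0]→row 3·2+0+0=6  col G=6
row: 12 vs 6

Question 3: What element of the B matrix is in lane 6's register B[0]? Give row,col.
lane 6: g=1 (6/4), t=2 (6%4)
i=0: r=2*2+0+0=4, c=g=1

4,1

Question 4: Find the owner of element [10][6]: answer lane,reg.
c=6→G=6  r=10→rhi=1,T=1,p=0
L=6*4+1=25  i=1*2+0=2

25,2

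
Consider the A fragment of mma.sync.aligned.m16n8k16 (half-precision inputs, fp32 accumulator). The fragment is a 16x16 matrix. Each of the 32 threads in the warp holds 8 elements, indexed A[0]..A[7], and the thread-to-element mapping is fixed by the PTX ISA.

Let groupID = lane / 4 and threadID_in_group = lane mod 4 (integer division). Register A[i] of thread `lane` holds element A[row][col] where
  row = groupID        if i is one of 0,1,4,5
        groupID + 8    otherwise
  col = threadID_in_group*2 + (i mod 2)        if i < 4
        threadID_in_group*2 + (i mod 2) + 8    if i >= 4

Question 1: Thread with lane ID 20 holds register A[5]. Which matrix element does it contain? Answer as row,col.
5,9

lane 20->20/4=5, 20 mod 4=0
i=5  r:5+0->5  c:2·0+1+8->9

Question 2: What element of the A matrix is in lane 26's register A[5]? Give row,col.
6,13

L=26->g=26>>2=6, t=26&3=2
[5]->row 6+0=6  col 2·2+1+8=13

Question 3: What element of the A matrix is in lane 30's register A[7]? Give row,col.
30: grp=7,tig=2
[7] (7+8,2*2+1+8) = (15,13)

15,13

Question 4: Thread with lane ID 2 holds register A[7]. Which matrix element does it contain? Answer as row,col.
8,13

lane 2: grp=0 (2/4), tig=2 (2%4)
i=7: r=0+8=8, c=2*2+1+8=13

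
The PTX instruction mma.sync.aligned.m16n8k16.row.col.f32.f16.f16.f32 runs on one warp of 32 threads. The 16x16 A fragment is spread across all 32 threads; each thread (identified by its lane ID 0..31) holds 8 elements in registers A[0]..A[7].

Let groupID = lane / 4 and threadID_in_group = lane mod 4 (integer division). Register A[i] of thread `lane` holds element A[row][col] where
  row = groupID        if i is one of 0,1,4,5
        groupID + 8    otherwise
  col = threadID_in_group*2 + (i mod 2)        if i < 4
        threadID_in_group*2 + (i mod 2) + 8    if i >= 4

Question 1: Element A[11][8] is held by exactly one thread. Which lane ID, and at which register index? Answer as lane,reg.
r=11→G=3,rhi=1  c=8→chi=1,T=0,p=0
L=3*4+0=12  i=1*4+1*2+0=6

12,6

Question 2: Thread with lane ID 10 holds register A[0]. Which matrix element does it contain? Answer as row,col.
L=10=>grp=10>>2=2, tig=10&3=2
[0]=>row 2+0=2  col 2·2+0+0=4

2,4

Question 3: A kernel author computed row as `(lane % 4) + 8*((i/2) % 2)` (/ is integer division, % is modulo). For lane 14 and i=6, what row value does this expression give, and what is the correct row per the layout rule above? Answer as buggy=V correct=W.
`(lane % 4) + 8*((i/2) % 2)`[14,6]→10
14: G=3,T=2
[6] (3+8,2*2+0+8) = (11,12)
row: 10 vs 11

buggy=10 correct=11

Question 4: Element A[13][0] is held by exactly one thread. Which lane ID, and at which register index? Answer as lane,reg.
r: 13->gid=5,r8=1  c: 0->c8=0,tid=0,i&1=0
L=5*4+0=20  i=0*4+1*2+0=2

20,2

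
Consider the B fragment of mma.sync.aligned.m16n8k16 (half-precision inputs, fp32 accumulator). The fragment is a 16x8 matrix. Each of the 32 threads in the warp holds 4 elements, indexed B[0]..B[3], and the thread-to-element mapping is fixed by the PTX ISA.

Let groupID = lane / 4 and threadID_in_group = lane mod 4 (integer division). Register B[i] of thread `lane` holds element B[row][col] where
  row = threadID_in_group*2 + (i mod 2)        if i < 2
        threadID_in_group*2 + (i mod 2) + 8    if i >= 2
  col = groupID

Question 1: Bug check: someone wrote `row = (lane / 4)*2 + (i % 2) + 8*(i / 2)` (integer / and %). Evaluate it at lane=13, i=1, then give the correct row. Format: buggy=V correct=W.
buggy=7 correct=3

`(lane / 4)*2 + (i % 2) + 8*(i / 2)`[13,1]=>7
L=13=>grp=13>>2=3, tig=13&3=1
[1]=>row 1·2+1+0=3  col grp=3
row: 7 vs 3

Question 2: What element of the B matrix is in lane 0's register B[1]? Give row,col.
1,0

L=0→G=0>>2=0, T=0&3=0
[1]→row 0·2+1+0=1  col G=0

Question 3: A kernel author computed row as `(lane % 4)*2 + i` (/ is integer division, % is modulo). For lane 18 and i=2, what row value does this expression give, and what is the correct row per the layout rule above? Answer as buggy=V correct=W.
buggy=6 correct=12

`(lane % 4)*2 + i`[18,2]->6
18: g=4,t=2
[2] (2*2+0+8,4) = (12,4)
row: 6 vs 12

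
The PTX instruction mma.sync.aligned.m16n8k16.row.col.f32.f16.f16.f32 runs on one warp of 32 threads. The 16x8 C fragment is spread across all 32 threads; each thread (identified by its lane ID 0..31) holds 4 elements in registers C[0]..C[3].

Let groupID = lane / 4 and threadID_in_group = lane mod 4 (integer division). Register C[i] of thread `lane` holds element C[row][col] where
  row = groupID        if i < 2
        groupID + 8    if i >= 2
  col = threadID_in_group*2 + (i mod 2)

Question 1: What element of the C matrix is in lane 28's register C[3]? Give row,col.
15,1

28: g=7,t=0
[3] (7+8,0*2+1) = (15,1)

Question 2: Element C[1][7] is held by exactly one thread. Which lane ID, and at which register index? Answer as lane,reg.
7,1

r:1=>grp=1,rB=0  c:7=>tig=3,lo=1
L=1*4+3=7  i=0*2+1=1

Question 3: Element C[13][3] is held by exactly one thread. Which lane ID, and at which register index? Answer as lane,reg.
21,3

r=13→G=5,rhi=1  c=3→T=1,p=1
L=5*4+1=21  i=1*2+1=3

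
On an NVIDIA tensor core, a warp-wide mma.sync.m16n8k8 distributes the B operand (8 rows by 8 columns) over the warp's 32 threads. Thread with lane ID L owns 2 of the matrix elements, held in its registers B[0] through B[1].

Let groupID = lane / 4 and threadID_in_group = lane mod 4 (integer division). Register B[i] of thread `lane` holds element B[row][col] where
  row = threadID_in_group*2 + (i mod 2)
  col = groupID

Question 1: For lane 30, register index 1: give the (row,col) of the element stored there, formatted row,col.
5,7

lane 30: G=7 (30/4), T=2 (30%4)
i=1: r=2*2+1=5, c=G=7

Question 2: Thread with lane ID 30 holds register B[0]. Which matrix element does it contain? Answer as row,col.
L=30⇒gr=30>>2=7, th=30&3=2
[0]⇒row 2·2+0=4  col gr=7

4,7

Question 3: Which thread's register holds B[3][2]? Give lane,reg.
c=2⇒gr=2  r=3⇒th=1,odd=1
L=2*4+1=9  i=1=1

9,1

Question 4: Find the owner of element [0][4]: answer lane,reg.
16,0

c=4→G=4  r=0→T=0,p=0
L=4*4+0=16  i=0=0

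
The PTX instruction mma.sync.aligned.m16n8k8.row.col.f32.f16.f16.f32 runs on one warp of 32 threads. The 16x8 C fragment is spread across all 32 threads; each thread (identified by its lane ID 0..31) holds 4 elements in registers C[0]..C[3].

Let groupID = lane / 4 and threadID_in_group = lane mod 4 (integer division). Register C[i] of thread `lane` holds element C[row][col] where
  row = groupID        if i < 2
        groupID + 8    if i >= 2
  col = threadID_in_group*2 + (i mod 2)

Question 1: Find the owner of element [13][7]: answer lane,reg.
23,3

r: 13->gid=5,r8=1  c: 7->tid=3,i&1=1
L=5*4+3=23  i=1*2+1=3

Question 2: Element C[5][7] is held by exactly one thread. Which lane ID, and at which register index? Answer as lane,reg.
r=5→G=5,rhi=0  c=7→T=3,p=1
L=5*4+3=23  i=0*2+1=1

23,1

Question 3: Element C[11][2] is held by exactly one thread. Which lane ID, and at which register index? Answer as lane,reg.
13,2

r: 11->gid=3,r8=1  c: 2->tid=1,i&1=0
L=3*4+1=13  i=1*2+0=2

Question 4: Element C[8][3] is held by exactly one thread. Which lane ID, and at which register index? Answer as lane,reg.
1,3

r: 8->gid=0,r8=1  c: 3->tid=1,i&1=1
L=0*4+1=1  i=1*2+1=3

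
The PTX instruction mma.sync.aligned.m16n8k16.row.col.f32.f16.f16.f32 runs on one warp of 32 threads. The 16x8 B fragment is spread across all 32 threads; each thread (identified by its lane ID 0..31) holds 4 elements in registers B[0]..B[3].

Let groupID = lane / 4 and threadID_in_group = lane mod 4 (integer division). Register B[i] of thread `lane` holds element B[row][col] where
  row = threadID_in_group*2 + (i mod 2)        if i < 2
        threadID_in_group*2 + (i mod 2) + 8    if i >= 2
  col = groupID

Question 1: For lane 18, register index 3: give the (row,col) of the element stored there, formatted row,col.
13,4

L=18→G=18>>2=4, T=18&3=2
[3]→row 2·2+1+8=13  col G=4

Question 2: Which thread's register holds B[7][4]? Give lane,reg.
19,1

c=4->g=4  r=7->rb=0,t=3,b0=1
L=4*4+3=19  i=0*2+1=1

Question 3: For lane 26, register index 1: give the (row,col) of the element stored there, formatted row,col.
5,6

26: gr=6,th=2
[1] (2*2+1+0,6) = (5,6)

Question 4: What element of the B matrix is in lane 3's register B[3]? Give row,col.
3: g=0,t=3
[3] (3*2+1+8,0) = (15,0)

15,0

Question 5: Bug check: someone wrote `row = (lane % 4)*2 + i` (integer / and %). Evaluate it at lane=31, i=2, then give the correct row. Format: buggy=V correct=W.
buggy=8 correct=14

`(lane % 4)*2 + i`[31,2]⇒8
L=31⇒gr=31>>2=7, th=31&3=3
[2]⇒row 3·2+0+8=14  col gr=7
row: 8 vs 14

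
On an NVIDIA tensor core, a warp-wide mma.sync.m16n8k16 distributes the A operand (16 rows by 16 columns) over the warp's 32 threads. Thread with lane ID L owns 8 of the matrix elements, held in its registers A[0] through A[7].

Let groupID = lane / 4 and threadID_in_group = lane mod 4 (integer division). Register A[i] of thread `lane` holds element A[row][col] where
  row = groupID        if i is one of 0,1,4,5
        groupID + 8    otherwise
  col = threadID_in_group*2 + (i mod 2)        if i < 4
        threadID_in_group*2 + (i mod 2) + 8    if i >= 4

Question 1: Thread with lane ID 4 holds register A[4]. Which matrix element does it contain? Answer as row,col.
1,8

4: gid=1,tid=0
[4] (1+0,0*2+0+8) = (1,8)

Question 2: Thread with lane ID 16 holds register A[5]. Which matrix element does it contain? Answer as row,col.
lane 16: grp=4 (16/4), tig=0 (16%4)
i=5: r=4+0=4, c=0*2+1+8=9

4,9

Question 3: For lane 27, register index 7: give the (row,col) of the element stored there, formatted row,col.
lane 27: g=6 (27/4), t=3 (27%4)
i=7: r=6+8=14, c=3*2+1+8=15

14,15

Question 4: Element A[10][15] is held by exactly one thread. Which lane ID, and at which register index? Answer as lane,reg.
r: 10->gid=2,r8=1  c: 15->c8=1,tid=3,i&1=1
L=2*4+3=11  i=1*4+1*2+1=7

11,7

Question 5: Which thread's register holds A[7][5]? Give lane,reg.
r=7⇒gr=7,Rb=0  c=5⇒Cb=0,th=2,odd=1
L=7*4+2=30  i=0*4+0*2+1=1

30,1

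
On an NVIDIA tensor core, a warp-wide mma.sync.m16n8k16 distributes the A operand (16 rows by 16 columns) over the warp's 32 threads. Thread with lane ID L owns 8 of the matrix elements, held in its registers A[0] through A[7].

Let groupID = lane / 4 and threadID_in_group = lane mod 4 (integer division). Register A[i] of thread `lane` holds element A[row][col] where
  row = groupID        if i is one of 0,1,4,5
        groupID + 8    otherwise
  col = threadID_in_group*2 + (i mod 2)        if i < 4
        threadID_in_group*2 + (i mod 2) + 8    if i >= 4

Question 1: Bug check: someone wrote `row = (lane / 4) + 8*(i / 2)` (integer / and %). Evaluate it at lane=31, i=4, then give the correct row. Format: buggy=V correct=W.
`(lane / 4) + 8*(i / 2)`[31,4]->23
lane 31->31/4=7, 31 mod 4=3
i=4  r:7+0->7  c:2·3+0+8->14
row: 23 vs 7

buggy=23 correct=7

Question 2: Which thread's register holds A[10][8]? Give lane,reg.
r=10→G=2,rhi=1  c=8→chi=1,T=0,p=0
L=2*4+0=8  i=1*4+1*2+0=6

8,6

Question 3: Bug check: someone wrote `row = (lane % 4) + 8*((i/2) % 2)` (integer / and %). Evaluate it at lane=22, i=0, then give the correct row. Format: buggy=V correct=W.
`(lane % 4) + 8*((i/2) % 2)`[22,0]->2
22: gid=5,tid=2
[0] (5+0,2*2+0+0) = (5,4)
row: 2 vs 5

buggy=2 correct=5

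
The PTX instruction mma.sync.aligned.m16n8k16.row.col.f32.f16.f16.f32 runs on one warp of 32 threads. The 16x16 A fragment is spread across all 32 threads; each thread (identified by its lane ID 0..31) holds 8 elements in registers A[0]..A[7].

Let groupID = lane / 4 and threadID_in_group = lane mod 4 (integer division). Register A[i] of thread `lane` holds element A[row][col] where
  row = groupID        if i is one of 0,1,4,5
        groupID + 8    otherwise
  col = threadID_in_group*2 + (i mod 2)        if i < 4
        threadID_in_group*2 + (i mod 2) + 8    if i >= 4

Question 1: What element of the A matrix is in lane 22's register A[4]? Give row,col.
lane 22->22/4=5, 22 mod 4=2
i=4  r:5+0->5  c:2·2+0+8->12

5,12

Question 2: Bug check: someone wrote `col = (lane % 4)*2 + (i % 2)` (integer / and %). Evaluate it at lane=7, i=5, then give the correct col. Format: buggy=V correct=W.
buggy=7 correct=15

`(lane % 4)*2 + (i % 2)`[7,5]⇒7
lane 7: gr=1 (7/4), th=3 (7%4)
i=5: r=1+0=1, c=3*2+1+8=15
col: 7 vs 15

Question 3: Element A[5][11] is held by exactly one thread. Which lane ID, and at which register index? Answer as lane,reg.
21,5

r:5=>grp=5,rB=0  c:11=>cB=1,tig=1,lo=1
L=5*4+1=21  i=1*4+0*2+1=5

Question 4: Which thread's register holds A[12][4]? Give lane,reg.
r=12⇒gr=4,Rb=1  c=4⇒Cb=0,th=2,odd=0
L=4*4+2=18  i=0*4+1*2+0=2

18,2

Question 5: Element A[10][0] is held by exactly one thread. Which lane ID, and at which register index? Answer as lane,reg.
r: 10->gid=2,r8=1  c: 0->c8=0,tid=0,i&1=0
L=2*4+0=8  i=0*4+1*2+0=2

8,2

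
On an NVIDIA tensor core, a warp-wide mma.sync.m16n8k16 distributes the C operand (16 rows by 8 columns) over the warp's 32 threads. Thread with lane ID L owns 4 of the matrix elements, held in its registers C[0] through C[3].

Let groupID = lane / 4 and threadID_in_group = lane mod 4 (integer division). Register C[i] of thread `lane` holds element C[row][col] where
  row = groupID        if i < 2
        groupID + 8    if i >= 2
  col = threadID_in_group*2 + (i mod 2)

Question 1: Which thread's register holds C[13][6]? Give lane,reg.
23,2

r=13→G=5,rhi=1  c=6→T=3,p=0
L=5*4+3=23  i=1*2+0=2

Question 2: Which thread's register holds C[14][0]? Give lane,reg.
24,2

r:14=>grp=6,rB=1  c:0=>tig=0,lo=0
L=6*4+0=24  i=1*2+0=2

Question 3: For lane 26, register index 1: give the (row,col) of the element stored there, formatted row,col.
6,5

lane 26: g=6 (26/4), t=2 (26%4)
i=1: r=6+0=6, c=2*2+1=5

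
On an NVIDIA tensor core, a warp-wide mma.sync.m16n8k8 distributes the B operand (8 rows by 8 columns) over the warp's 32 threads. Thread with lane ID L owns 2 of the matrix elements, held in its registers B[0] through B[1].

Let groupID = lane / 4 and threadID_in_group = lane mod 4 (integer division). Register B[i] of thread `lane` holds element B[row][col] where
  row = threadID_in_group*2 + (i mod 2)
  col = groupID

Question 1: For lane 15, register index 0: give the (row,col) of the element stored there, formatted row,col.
L=15→G=15>>2=3, T=15&3=3
[0]→row 3·2+0=6  col G=3

6,3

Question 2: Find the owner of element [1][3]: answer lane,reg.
12,1

c=3->g=3  r=1->t=0,b0=1
L=3*4+0=12  i=1=1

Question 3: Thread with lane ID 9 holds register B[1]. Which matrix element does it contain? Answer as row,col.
3,2

lane 9→9/4=2, 9 mod 4=1
i=1  r:2·1+1→3  c:2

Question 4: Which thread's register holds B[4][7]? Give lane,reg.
c=7→G=7  r=4→T=2,p=0
L=7*4+2=30  i=0=0

30,0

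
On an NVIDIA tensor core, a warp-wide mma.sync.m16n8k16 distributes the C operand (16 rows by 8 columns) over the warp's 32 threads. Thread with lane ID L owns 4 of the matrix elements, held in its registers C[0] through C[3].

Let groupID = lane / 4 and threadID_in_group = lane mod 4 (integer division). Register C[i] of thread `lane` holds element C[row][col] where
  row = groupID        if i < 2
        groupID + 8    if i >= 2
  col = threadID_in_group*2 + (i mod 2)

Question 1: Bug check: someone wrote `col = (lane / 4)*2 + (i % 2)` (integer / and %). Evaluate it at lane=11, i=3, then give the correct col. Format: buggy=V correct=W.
`(lane / 4)*2 + (i % 2)`[11,3]→5
L=11→G=11>>2=2, T=11&3=3
[3]→row 2+8=10  col 3·2+1=7
col: 5 vs 7

buggy=5 correct=7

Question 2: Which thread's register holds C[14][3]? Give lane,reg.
25,3

r=14->g=6,rb=1  c=3->t=1,b0=1
L=6*4+1=25  i=1*2+1=3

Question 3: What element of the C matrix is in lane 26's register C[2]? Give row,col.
14,4

L=26=>grp=26>>2=6, tig=26&3=2
[2]=>row 6+8=14  col 2·2+0=4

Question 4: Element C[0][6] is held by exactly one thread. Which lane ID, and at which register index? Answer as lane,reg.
3,0

r=0->g=0,rb=0  c=6->t=3,b0=0
L=0*4+3=3  i=0*2+0=0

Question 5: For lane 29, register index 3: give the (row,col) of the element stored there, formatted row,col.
15,3

L=29⇒gr=29>>2=7, th=29&3=1
[3]⇒row 7+8=15  col 1·2+1=3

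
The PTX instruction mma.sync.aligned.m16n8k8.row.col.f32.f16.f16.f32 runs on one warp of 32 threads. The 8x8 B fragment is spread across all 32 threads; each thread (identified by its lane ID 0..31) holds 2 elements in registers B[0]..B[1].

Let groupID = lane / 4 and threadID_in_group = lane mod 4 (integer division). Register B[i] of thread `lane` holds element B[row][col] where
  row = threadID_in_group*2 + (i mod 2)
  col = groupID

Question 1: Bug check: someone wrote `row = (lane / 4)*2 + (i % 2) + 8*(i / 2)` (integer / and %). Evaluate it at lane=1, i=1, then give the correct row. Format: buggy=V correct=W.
`(lane / 4)*2 + (i % 2) + 8*(i / 2)`[1,1]⇒1
1: gr=0,th=1
[1] (1*2+1,0) = (3,0)
row: 1 vs 3

buggy=1 correct=3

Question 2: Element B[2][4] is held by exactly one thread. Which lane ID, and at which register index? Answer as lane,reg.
17,0

c:4=>grp=4  r:2=>tig=1,lo=0
L=4*4+1=17  i=0=0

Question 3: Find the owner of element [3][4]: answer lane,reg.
c=4⇒gr=4  r=3⇒th=1,odd=1
L=4*4+1=17  i=1=1

17,1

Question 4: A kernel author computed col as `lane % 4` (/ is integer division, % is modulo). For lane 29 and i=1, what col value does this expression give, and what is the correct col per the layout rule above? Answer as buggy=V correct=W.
`lane % 4`[29,1]→1
29: G=7,T=1
[1] (1*2+1,7) = (3,7)
col: 1 vs 7

buggy=1 correct=7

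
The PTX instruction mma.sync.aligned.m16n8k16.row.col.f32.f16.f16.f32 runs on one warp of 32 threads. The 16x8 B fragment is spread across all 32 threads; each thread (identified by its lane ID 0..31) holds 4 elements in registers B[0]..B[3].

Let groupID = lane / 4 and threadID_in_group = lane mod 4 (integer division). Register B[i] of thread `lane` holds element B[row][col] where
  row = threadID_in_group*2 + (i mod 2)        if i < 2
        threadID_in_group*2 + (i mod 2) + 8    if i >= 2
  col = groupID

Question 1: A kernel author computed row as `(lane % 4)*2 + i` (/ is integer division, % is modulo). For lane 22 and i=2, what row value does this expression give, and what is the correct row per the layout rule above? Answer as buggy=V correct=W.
buggy=6 correct=12

`(lane % 4)*2 + i`[22,2]→6
22: G=5,T=2
[2] (2*2+0+8,5) = (12,5)
row: 6 vs 12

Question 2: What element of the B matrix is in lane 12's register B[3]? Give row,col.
9,3

lane 12⇒12/4=3, 12 mod 4=0
i=3  r:2·0+1+8⇒9  c:3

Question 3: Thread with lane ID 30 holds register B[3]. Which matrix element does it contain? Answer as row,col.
13,7

lane 30: g=7 (30/4), t=2 (30%4)
i=3: r=2*2+1+8=13, c=g=7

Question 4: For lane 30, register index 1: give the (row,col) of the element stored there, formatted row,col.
lane 30⇒30/4=7, 30 mod 4=2
i=1  r:2·2+1+0⇒5  c:7

5,7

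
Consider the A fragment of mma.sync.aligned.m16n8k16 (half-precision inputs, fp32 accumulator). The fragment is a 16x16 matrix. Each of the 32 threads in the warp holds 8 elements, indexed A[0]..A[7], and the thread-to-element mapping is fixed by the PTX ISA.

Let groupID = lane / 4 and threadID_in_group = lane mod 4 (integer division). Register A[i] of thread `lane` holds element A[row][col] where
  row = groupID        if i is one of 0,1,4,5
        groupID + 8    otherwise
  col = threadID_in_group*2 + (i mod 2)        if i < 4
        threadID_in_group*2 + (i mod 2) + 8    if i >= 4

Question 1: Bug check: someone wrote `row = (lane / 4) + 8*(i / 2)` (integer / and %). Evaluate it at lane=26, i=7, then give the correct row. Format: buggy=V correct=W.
`(lane / 4) + 8*(i / 2)`[26,7]->30
lane 26: gid=6 (26/4), tid=2 (26%4)
i=7: r=6+8=14, c=2*2+1+8=13
row: 30 vs 14

buggy=30 correct=14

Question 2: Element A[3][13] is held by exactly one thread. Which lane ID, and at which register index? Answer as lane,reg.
r=3⇒gr=3,Rb=0  c=13⇒Cb=1,th=2,odd=1
L=3*4+2=14  i=1*4+0*2+1=5

14,5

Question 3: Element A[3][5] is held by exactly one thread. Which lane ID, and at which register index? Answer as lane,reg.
14,1

r: 3->gid=3,r8=0  c: 5->c8=0,tid=2,i&1=1
L=3*4+2=14  i=0*4+0*2+1=1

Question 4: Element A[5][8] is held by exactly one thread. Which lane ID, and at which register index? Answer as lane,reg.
20,4

r=5→G=5,rhi=0  c=8→chi=1,T=0,p=0
L=5*4+0=20  i=1*4+0*2+0=4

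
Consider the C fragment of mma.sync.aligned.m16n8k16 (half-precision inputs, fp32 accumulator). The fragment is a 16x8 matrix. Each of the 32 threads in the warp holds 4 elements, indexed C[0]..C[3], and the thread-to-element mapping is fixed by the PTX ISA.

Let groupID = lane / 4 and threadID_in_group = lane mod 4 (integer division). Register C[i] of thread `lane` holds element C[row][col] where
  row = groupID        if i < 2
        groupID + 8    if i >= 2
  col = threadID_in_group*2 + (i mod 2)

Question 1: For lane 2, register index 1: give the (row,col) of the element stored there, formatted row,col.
0,5

lane 2→2/4=0, 2 mod 4=2
i=1  r:0+0→0  c:2·2+1→5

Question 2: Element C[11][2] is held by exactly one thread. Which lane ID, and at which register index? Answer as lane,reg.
13,2

r:11=>grp=3,rB=1  c:2=>tig=1,lo=0
L=3*4+1=13  i=1*2+0=2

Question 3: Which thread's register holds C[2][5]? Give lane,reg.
10,1

r=2⇒gr=2,Rb=0  c=5⇒th=2,odd=1
L=2*4+2=10  i=0*2+1=1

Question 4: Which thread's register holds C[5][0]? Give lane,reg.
20,0

r=5→G=5,rhi=0  c=0→T=0,p=0
L=5*4+0=20  i=0*2+0=0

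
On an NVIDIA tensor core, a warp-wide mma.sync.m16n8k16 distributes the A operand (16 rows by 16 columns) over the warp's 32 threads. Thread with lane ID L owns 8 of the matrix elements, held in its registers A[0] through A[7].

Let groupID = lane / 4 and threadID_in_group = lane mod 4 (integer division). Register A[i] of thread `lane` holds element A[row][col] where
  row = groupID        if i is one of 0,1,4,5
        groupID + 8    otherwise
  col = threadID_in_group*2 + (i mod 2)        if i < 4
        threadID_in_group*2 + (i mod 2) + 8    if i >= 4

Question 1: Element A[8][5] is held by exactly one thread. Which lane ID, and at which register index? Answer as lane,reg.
2,3

r=8->g=0,rb=1  c=5->cb=0,t=2,b0=1
L=0*4+2=2  i=0*4+1*2+1=3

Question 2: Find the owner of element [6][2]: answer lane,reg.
25,0

r=6->g=6,rb=0  c=2->cb=0,t=1,b0=0
L=6*4+1=25  i=0*4+0*2+0=0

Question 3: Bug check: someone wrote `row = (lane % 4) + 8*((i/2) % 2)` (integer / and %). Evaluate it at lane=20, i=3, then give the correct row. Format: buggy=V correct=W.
`(lane % 4) + 8*((i/2) % 2)`[20,3]->8
L=20->gid=20>>2=5, tid=20&3=0
[3]->row 5+8=13  col 0·2+1+0=1
row: 8 vs 13

buggy=8 correct=13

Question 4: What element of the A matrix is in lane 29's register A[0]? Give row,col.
7,2

29: g=7,t=1
[0] (7+0,1*2+0+0) = (7,2)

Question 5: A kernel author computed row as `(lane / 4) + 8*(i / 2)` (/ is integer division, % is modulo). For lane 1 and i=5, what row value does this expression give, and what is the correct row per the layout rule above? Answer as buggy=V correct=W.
buggy=16 correct=0

`(lane / 4) + 8*(i / 2)`[1,5]=>16
L=1=>grp=1>>2=0, tig=1&3=1
[5]=>row 0+0=0  col 1·2+1+8=11
row: 16 vs 0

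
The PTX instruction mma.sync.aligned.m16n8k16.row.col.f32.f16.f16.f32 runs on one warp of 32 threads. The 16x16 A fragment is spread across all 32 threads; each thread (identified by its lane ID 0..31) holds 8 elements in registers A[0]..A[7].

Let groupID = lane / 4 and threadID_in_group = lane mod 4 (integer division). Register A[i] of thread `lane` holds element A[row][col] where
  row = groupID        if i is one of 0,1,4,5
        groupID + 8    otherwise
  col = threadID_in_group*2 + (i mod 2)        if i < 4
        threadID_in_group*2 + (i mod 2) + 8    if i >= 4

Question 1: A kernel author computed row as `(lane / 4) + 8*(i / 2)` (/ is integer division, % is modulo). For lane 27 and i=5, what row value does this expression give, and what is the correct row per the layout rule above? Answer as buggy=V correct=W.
`(lane / 4) + 8*(i / 2)`[27,5]=>22
27: grp=6,tig=3
[5] (6+0,3*2+1+8) = (6,15)
row: 22 vs 6

buggy=22 correct=6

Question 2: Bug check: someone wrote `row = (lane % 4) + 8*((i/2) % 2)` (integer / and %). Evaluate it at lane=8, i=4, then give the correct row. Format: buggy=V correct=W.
buggy=0 correct=2

`(lane % 4) + 8*((i/2) % 2)`[8,4]⇒0
lane 8⇒8/4=2, 8 mod 4=0
i=4  r:2+0⇒2  c:2·0+0+8⇒8
row: 0 vs 2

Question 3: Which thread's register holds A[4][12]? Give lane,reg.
r: 4->gid=4,r8=0  c: 12->c8=1,tid=2,i&1=0
L=4*4+2=18  i=1*4+0*2+0=4

18,4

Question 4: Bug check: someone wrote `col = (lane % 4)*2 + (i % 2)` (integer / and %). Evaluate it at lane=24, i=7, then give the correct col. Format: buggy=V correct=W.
`(lane % 4)*2 + (i % 2)`[24,7]->1
24: g=6,t=0
[7] (6+8,0*2+1+8) = (14,9)
col: 1 vs 9

buggy=1 correct=9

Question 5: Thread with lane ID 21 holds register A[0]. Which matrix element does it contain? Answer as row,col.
5,2

21: g=5,t=1
[0] (5+0,1*2+0+0) = (5,2)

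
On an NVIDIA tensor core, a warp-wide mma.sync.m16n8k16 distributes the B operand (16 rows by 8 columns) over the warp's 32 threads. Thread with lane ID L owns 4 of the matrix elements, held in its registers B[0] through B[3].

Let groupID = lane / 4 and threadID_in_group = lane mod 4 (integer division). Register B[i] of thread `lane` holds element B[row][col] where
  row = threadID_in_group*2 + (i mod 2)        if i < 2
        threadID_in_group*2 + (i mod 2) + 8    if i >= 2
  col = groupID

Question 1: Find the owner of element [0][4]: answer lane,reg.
c=4→G=4  r=0→rhi=0,T=0,p=0
L=4*4+0=16  i=0*2+0=0

16,0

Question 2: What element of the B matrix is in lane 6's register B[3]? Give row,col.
lane 6: gr=1 (6/4), th=2 (6%4)
i=3: r=2*2+1+8=13, c=gr=1

13,1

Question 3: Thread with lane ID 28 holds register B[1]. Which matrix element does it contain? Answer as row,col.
L=28->g=28>>2=7, t=28&3=0
[1]->row 0·2+1+0=1  col g=7

1,7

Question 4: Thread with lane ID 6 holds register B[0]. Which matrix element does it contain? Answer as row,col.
4,1

lane 6: G=1 (6/4), T=2 (6%4)
i=0: r=2*2+0+0=4, c=G=1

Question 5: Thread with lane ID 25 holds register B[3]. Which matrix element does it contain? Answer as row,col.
lane 25: grp=6 (25/4), tig=1 (25%4)
i=3: r=1*2+1+8=11, c=grp=6

11,6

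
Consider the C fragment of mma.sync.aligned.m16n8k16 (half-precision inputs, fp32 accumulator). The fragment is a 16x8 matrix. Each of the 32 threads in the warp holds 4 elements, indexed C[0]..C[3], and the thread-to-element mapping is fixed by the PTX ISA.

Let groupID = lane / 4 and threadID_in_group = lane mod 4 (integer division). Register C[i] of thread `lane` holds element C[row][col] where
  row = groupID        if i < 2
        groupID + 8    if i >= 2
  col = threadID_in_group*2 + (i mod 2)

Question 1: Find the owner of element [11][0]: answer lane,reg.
r=11->g=3,rb=1  c=0->t=0,b0=0
L=3*4+0=12  i=1*2+0=2

12,2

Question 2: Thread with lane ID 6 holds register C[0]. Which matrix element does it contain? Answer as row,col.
1,4

lane 6→6/4=1, 6 mod 4=2
i=0  r:1+0→1  c:2·2+0→4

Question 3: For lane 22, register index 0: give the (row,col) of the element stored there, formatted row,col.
5,4

L=22⇒gr=22>>2=5, th=22&3=2
[0]⇒row 5+0=5  col 2·2+0=4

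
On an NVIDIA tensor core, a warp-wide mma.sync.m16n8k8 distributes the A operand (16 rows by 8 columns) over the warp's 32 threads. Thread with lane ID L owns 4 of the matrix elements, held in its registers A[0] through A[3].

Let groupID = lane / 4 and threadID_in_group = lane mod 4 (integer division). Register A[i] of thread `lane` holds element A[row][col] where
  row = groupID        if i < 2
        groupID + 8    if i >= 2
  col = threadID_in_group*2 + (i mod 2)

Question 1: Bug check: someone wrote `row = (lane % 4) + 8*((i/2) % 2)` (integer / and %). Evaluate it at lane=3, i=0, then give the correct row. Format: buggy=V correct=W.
buggy=3 correct=0

`(lane % 4) + 8*((i/2) % 2)`[3,0]→3
lane 3: G=0 (3/4), T=3 (3%4)
i=0: r=0+0=0, c=3*2+0=6
row: 3 vs 0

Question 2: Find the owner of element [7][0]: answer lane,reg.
r=7⇒gr=7,Rb=0  c=0⇒th=0,odd=0
L=7*4+0=28  i=0*2+0=0

28,0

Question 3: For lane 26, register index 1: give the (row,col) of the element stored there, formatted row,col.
6,5

lane 26: gid=6 (26/4), tid=2 (26%4)
i=1: r=6+0=6, c=2*2+1=5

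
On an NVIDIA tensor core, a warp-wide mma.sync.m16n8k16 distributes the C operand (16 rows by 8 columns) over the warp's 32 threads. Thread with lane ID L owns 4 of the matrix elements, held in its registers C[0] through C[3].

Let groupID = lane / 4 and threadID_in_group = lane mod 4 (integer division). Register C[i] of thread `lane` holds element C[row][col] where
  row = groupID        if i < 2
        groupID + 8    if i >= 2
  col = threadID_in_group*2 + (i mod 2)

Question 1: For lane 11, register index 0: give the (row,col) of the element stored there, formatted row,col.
L=11->g=11>>2=2, t=11&3=3
[0]->row 2+0=2  col 3·2+0=6

2,6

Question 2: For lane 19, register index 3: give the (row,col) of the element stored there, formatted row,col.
19: gr=4,th=3
[3] (4+8,3*2+1) = (12,7)

12,7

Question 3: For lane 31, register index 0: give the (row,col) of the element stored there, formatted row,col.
7,6

lane 31: g=7 (31/4), t=3 (31%4)
i=0: r=7+0=7, c=3*2+0=6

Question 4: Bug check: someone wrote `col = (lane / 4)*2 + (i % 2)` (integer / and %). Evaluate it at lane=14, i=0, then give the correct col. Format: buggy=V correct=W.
`(lane / 4)*2 + (i % 2)`[14,0]→6
lane 14: G=3 (14/4), T=2 (14%4)
i=0: r=3+0=3, c=2*2+0=4
col: 6 vs 4

buggy=6 correct=4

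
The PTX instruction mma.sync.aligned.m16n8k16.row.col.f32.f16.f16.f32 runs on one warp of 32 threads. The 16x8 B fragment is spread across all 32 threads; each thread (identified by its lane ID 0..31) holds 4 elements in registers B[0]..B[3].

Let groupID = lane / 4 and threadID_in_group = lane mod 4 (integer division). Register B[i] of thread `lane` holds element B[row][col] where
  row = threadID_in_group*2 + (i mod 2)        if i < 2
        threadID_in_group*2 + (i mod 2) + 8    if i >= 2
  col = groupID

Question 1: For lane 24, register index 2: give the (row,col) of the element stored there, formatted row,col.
8,6

lane 24->24/4=6, 24 mod 4=0
i=2  r:2·0+0+8->8  c:6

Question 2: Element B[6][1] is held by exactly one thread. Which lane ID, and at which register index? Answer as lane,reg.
7,0

c=1->g=1  r=6->rb=0,t=3,b0=0
L=1*4+3=7  i=0*2+0=0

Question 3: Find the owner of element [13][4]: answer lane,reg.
c=4⇒gr=4  r=13⇒Rb=1,th=2,odd=1
L=4*4+2=18  i=1*2+1=3

18,3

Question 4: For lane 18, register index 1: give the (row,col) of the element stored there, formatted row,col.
lane 18⇒18/4=4, 18 mod 4=2
i=1  r:2·2+1+0⇒5  c:4

5,4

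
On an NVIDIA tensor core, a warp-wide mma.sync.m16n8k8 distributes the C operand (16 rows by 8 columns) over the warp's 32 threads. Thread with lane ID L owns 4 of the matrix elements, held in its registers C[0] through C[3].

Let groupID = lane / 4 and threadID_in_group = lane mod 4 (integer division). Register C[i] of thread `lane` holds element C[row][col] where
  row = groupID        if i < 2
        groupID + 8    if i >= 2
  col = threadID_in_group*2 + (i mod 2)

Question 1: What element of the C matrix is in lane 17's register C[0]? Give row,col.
L=17->gid=17>>2=4, tid=17&3=1
[0]->row 4+0=4  col 1·2+0=2

4,2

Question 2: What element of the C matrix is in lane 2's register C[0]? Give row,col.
L=2->gid=2>>2=0, tid=2&3=2
[0]->row 0+0=0  col 2·2+0=4

0,4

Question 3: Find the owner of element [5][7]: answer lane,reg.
23,1

r=5⇒gr=5,Rb=0  c=7⇒th=3,odd=1
L=5*4+3=23  i=0*2+1=1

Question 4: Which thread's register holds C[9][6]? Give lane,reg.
7,2

r:9=>grp=1,rB=1  c:6=>tig=3,lo=0
L=1*4+3=7  i=1*2+0=2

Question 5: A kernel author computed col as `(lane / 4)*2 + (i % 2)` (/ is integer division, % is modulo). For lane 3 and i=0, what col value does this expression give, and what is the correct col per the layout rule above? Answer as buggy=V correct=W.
buggy=0 correct=6

`(lane / 4)*2 + (i % 2)`[3,0]->0
3: g=0,t=3
[0] (0+0,3*2+0) = (0,6)
col: 0 vs 6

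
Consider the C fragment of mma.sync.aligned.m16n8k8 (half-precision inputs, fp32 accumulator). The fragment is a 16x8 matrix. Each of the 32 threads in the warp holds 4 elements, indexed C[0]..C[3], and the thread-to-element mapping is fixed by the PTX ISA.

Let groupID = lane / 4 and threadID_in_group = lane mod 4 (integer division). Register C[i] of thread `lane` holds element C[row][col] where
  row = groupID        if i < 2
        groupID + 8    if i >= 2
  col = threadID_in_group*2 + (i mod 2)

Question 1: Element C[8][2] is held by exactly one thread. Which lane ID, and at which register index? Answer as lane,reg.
1,2

r=8⇒gr=0,Rb=1  c=2⇒th=1,odd=0
L=0*4+1=1  i=1*2+0=2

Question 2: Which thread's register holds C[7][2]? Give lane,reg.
r: 7->gid=7,r8=0  c: 2->tid=1,i&1=0
L=7*4+1=29  i=0*2+0=0

29,0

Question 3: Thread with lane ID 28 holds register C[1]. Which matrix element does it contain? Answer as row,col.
7,1

lane 28->28/4=7, 28 mod 4=0
i=1  r:7+0->7  c:2·0+1->1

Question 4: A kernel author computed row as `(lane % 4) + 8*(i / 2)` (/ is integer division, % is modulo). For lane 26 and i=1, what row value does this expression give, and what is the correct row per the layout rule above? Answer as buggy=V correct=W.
`(lane % 4) + 8*(i / 2)`[26,1]⇒2
lane 26: gr=6 (26/4), th=2 (26%4)
i=1: r=6+0=6, c=2*2+1=5
row: 2 vs 6

buggy=2 correct=6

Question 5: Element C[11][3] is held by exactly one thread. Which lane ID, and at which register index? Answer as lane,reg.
r=11->g=3,rb=1  c=3->t=1,b0=1
L=3*4+1=13  i=1*2+1=3

13,3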